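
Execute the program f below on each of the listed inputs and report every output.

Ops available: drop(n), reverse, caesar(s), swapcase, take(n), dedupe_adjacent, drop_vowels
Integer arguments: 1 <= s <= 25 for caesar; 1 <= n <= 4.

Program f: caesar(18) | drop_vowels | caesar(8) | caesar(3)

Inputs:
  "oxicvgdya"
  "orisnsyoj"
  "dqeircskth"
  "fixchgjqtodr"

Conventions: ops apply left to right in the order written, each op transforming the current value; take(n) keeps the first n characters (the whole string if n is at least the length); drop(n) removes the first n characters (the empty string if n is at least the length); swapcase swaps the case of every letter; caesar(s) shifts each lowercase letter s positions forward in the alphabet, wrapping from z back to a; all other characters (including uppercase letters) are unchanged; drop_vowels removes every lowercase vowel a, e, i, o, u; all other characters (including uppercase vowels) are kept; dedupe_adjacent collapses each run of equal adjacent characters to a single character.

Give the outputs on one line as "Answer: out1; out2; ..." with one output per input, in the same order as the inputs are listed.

Execution, op by op:
  "oxicvgdya" -> "gpaunyvqs" -> "gpnyvqs" -> "oxvgdya" -> "rayjgbd"
  "orisnsyoj" -> "gjakfkqgb" -> "gjkfkqgb" -> "orsnsyoj" -> "ruvqvbrm"
  "dqeircskth" -> "viwajukclz" -> "vwjkclz" -> "derskth" -> "ghuvnwk"
  "fixchgjqtodr" -> "xapuzybilgvj" -> "xpzyblgvj" -> "fxhgjtodr" -> "iakjmwrgu"

"rayjgbd"; "ruvqvbrm"; "ghuvnwk"; "iakjmwrgu"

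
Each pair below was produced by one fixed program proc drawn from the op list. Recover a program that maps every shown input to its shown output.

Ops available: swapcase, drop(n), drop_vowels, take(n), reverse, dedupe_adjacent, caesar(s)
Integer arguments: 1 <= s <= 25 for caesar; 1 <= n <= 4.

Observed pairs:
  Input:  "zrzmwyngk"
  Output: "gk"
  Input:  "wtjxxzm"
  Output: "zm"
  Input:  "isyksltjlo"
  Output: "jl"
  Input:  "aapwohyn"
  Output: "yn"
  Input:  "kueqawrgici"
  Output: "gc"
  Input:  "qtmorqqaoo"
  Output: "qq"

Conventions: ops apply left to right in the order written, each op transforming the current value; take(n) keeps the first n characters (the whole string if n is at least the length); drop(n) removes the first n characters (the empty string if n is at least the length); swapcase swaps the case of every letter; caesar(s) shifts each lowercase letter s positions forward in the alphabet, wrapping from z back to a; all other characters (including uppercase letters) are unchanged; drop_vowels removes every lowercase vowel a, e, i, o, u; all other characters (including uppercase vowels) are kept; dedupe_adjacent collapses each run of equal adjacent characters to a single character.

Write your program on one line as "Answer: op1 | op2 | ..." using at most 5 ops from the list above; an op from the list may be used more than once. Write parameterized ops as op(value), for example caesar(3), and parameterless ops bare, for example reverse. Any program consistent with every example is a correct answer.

drop_vowels | reverse | take(2) | reverse

Check, running the answer program on each example:
  "zrzmwyngk" -> "zrzmwyngk" -> "kgnywmzrz" -> "kg" -> "gk"
  "wtjxxzm" -> "wtjxxzm" -> "mzxxjtw" -> "mz" -> "zm"
  "isyksltjlo" -> "syksltjl" -> "ljtlskys" -> "lj" -> "jl"
  "aapwohyn" -> "pwhyn" -> "nyhwp" -> "ny" -> "yn"
  "kueqawrgici" -> "kqwrgc" -> "cgrwqk" -> "cg" -> "gc"
  "qtmorqqaoo" -> "qtmrqq" -> "qqrmtq" -> "qq" -> "qq"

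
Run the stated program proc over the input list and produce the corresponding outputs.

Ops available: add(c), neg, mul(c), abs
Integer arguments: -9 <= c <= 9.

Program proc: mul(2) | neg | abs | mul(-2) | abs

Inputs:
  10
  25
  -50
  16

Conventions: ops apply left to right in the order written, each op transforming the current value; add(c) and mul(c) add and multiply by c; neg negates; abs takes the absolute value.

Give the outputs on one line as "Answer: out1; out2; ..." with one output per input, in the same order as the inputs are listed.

Execution, op by op:
  10 -> 20 -> -20 -> 20 -> -40 -> 40
  25 -> 50 -> -50 -> 50 -> -100 -> 100
  -50 -> -100 -> 100 -> 100 -> -200 -> 200
  16 -> 32 -> -32 -> 32 -> -64 -> 64

40; 100; 200; 64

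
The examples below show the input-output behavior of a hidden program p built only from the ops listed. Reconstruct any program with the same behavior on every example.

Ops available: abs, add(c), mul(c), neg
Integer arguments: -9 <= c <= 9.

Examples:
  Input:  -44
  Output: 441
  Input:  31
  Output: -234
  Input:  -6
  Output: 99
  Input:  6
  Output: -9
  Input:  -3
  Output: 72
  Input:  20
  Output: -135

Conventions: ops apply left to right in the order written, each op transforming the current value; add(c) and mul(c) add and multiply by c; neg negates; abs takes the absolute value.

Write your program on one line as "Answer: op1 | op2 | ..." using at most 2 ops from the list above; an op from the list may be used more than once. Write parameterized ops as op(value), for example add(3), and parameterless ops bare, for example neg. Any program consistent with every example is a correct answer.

add(-5) | mul(-9)

Check, running the answer program on each example:
  -44 -> -49 -> 441
  31 -> 26 -> -234
  -6 -> -11 -> 99
  6 -> 1 -> -9
  -3 -> -8 -> 72
  20 -> 15 -> -135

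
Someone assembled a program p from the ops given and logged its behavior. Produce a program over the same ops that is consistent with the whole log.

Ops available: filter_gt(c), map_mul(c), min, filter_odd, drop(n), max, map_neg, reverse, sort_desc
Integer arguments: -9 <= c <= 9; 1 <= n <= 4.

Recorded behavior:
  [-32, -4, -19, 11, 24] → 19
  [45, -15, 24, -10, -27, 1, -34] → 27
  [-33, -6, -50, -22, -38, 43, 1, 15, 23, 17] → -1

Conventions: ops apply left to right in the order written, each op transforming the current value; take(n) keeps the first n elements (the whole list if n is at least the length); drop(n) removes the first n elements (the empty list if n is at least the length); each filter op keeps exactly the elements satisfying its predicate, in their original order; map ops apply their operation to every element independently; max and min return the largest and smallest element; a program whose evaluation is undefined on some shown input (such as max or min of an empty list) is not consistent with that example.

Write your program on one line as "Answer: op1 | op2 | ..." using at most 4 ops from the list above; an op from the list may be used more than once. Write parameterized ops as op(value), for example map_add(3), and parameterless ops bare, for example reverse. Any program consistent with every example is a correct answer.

drop(1) | filter_odd | map_neg | max

Check, running the answer program on each example:
  [-32, -4, -19, 11, 24] -> [-4, -19, 11, 24] -> [-19, 11] -> [19, -11] -> 19
  [45, -15, 24, -10, -27, 1, -34] -> [-15, 24, -10, -27, 1, -34] -> [-15, -27, 1] -> [15, 27, -1] -> 27
  [-33, -6, -50, -22, -38, 43, 1, 15, 23, 17] -> [-6, -50, -22, -38, 43, 1, 15, 23, 17] -> [43, 1, 15, 23, 17] -> [-43, -1, -15, -23, -17] -> -1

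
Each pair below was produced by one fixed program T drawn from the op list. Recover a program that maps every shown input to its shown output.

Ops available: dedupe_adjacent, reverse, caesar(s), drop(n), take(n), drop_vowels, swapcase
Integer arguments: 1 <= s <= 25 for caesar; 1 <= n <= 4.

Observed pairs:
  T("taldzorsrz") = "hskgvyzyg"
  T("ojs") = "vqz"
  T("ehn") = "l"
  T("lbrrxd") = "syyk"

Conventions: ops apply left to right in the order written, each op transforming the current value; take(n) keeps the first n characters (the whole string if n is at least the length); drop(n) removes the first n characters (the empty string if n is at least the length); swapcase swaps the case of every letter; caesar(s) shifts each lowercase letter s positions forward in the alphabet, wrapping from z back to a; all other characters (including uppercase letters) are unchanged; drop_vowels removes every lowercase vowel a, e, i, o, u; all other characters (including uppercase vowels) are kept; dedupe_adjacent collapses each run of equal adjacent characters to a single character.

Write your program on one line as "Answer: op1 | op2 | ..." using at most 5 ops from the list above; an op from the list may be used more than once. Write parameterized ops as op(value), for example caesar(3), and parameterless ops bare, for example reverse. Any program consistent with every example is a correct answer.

reverse | caesar(7) | drop_vowels | reverse

Check, running the answer program on each example:
  "taldzorsrz" -> "zrsrozdlat" -> "gyzyvgksha" -> "gyzyvgksh" -> "hskgvyzyg"
  "ojs" -> "sjo" -> "zqv" -> "zqv" -> "vqz"
  "ehn" -> "nhe" -> "uol" -> "l" -> "l"
  "lbrrxd" -> "dxrrbl" -> "keyyis" -> "kyys" -> "syyk"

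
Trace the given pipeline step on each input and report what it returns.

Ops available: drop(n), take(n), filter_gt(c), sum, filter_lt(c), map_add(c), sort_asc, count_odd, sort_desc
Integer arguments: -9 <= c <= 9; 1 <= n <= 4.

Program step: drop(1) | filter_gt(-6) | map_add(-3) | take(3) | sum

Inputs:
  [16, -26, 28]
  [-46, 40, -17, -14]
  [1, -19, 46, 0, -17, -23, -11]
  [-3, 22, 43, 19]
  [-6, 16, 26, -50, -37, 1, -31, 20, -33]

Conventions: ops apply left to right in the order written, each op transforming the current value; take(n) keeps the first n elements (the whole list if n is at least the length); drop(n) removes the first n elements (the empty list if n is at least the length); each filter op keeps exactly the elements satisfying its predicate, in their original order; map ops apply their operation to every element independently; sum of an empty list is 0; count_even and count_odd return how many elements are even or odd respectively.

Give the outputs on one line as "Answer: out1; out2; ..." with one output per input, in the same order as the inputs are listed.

25; 37; 40; 75; 34

Execution, op by op:
  [16, -26, 28] -> [-26, 28] -> [28] -> [25] -> [25] -> 25
  [-46, 40, -17, -14] -> [40, -17, -14] -> [40] -> [37] -> [37] -> 37
  [1, -19, 46, 0, -17, -23, -11] -> [-19, 46, 0, -17, -23, -11] -> [46, 0] -> [43, -3] -> [43, -3] -> 40
  [-3, 22, 43, 19] -> [22, 43, 19] -> [22, 43, 19] -> [19, 40, 16] -> [19, 40, 16] -> 75
  [-6, 16, 26, -50, -37, 1, -31, 20, -33] -> [16, 26, -50, -37, 1, -31, 20, -33] -> [16, 26, 1, 20] -> [13, 23, -2, 17] -> [13, 23, -2] -> 34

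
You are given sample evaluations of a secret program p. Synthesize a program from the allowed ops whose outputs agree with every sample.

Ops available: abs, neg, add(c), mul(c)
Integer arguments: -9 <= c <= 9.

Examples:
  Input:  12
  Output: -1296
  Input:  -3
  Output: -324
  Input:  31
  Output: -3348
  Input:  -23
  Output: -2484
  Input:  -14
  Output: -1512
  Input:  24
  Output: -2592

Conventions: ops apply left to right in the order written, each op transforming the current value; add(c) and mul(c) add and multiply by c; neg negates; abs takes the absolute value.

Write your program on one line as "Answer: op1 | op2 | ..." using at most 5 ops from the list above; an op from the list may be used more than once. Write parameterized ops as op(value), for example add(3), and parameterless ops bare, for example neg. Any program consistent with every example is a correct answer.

abs | mul(-6) | abs | mul(3) | mul(-6)

Check, running the answer program on each example:
  12 -> 12 -> -72 -> 72 -> 216 -> -1296
  -3 -> 3 -> -18 -> 18 -> 54 -> -324
  31 -> 31 -> -186 -> 186 -> 558 -> -3348
  -23 -> 23 -> -138 -> 138 -> 414 -> -2484
  -14 -> 14 -> -84 -> 84 -> 252 -> -1512
  24 -> 24 -> -144 -> 144 -> 432 -> -2592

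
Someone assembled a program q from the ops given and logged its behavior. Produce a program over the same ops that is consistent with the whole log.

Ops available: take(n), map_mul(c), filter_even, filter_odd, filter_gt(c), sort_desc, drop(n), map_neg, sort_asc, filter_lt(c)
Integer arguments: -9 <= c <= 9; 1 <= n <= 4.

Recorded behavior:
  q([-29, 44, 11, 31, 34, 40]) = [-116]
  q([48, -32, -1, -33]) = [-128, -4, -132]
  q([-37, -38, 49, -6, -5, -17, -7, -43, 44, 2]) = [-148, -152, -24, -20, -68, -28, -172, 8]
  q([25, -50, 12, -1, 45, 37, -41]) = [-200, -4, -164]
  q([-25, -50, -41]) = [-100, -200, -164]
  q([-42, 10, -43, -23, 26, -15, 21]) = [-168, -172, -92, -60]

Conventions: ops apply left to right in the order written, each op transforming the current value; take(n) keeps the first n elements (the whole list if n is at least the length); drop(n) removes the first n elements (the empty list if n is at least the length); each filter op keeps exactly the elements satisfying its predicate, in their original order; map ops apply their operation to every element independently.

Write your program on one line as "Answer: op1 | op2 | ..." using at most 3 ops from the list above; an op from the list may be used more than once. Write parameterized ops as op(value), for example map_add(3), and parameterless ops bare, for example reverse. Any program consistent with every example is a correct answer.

map_neg | filter_gt(-6) | map_mul(-4)

Check, running the answer program on each example:
  [-29, 44, 11, 31, 34, 40] -> [29, -44, -11, -31, -34, -40] -> [29] -> [-116]
  [48, -32, -1, -33] -> [-48, 32, 1, 33] -> [32, 1, 33] -> [-128, -4, -132]
  [-37, -38, 49, -6, -5, -17, -7, -43, 44, 2] -> [37, 38, -49, 6, 5, 17, 7, 43, -44, -2] -> [37, 38, 6, 5, 17, 7, 43, -2] -> [-148, -152, -24, -20, -68, -28, -172, 8]
  [25, -50, 12, -1, 45, 37, -41] -> [-25, 50, -12, 1, -45, -37, 41] -> [50, 1, 41] -> [-200, -4, -164]
  [-25, -50, -41] -> [25, 50, 41] -> [25, 50, 41] -> [-100, -200, -164]
  [-42, 10, -43, -23, 26, -15, 21] -> [42, -10, 43, 23, -26, 15, -21] -> [42, 43, 23, 15] -> [-168, -172, -92, -60]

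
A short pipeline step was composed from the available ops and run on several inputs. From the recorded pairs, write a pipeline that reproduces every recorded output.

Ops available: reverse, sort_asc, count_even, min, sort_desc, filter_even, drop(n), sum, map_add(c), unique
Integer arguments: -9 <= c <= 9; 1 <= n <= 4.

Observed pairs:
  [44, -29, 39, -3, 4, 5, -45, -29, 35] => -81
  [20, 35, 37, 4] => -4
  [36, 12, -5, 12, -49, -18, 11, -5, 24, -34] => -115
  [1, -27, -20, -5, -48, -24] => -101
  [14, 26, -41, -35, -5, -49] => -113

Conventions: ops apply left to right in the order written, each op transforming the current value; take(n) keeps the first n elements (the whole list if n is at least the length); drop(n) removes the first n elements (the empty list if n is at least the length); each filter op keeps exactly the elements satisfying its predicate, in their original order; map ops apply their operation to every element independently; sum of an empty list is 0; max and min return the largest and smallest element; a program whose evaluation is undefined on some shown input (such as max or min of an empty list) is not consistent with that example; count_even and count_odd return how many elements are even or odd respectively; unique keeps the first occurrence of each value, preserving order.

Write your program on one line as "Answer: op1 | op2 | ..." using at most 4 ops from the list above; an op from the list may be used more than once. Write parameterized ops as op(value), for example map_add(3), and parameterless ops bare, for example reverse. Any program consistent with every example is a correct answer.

drop(3) | map_add(-8) | sum

Check, running the answer program on each example:
  [44, -29, 39, -3, 4, 5, -45, -29, 35] -> [-3, 4, 5, -45, -29, 35] -> [-11, -4, -3, -53, -37, 27] -> -81
  [20, 35, 37, 4] -> [4] -> [-4] -> -4
  [36, 12, -5, 12, -49, -18, 11, -5, 24, -34] -> [12, -49, -18, 11, -5, 24, -34] -> [4, -57, -26, 3, -13, 16, -42] -> -115
  [1, -27, -20, -5, -48, -24] -> [-5, -48, -24] -> [-13, -56, -32] -> -101
  [14, 26, -41, -35, -5, -49] -> [-35, -5, -49] -> [-43, -13, -57] -> -113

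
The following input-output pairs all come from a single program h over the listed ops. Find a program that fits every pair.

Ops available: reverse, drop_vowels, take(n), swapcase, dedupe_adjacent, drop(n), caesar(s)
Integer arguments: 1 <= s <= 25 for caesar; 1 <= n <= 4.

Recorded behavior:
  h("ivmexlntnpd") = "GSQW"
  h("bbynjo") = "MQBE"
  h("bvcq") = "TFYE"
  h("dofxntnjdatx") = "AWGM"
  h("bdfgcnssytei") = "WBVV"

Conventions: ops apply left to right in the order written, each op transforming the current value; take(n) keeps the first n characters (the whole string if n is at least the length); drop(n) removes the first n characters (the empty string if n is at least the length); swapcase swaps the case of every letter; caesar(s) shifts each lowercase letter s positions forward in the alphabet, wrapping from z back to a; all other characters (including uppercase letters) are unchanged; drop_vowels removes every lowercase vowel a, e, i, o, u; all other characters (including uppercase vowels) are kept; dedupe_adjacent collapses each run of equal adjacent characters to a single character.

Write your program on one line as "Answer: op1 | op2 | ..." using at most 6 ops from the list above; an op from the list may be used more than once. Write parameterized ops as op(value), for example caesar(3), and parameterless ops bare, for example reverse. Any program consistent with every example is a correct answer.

reverse | drop_vowels | caesar(3) | swapcase | take(4)

Check, running the answer program on each example:
  "ivmexlntnpd" -> "dpntnlxemvi" -> "dpntnlxmv" -> "gsqwqoapy" -> "GSQWQOAPY" -> "GSQW"
  "bbynjo" -> "ojnybb" -> "jnybb" -> "mqbee" -> "MQBEE" -> "MQBE"
  "bvcq" -> "qcvb" -> "qcvb" -> "tfye" -> "TFYE" -> "TFYE"
  "dofxntnjdatx" -> "xtadjntnxfod" -> "xtdjntnxfd" -> "awgmqwqaig" -> "AWGMQWQAIG" -> "AWGM"
  "bdfgcnssytei" -> "ietyssncgfdb" -> "tyssncgfdb" -> "wbvvqfjige" -> "WBVVQFJIGE" -> "WBVV"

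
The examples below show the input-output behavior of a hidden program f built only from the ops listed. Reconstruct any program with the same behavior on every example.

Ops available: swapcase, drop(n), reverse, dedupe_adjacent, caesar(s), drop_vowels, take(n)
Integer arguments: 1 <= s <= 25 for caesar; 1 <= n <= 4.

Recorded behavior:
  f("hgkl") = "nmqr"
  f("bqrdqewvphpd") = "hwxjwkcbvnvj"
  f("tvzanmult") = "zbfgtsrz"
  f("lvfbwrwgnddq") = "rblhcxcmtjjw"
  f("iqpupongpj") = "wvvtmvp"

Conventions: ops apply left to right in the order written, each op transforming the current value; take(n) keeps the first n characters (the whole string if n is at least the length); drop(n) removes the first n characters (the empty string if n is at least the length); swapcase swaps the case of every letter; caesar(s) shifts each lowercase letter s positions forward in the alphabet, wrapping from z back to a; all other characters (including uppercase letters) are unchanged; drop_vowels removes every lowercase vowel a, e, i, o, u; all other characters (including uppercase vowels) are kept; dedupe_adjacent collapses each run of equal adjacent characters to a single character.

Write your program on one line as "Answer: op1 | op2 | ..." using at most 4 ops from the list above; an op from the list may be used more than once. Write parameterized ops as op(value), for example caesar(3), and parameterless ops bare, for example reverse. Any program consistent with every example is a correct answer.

caesar(18) | caesar(14) | drop_vowels

Check, running the answer program on each example:
  "hgkl" -> "zycd" -> "nmqr" -> "nmqr"
  "bqrdqewvphpd" -> "tijviwonhzhv" -> "hwxjwkcbvnvj" -> "hwxjwkcbvnvj"
  "tvzanmult" -> "lnrsfemdl" -> "zbfgtsarz" -> "zbfgtsrz"
  "lvfbwrwgnddq" -> "dnxtojoyfvvi" -> "rblhcxcmtjjw" -> "rblhcxcmtjjw"
  "iqpupongpj" -> "aihmhgfyhb" -> "owvavutmvp" -> "wvvtmvp"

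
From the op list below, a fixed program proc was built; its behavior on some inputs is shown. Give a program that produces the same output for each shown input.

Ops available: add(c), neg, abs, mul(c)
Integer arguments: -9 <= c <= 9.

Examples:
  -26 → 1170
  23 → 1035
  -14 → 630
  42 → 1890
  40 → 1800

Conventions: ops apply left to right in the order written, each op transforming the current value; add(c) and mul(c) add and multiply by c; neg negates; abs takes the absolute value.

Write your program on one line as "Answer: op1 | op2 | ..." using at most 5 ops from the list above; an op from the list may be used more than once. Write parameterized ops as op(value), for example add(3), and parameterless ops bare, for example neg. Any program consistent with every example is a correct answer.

neg | mul(5) | neg | mul(-9) | abs

Check, running the answer program on each example:
  -26 -> 26 -> 130 -> -130 -> 1170 -> 1170
  23 -> -23 -> -115 -> 115 -> -1035 -> 1035
  -14 -> 14 -> 70 -> -70 -> 630 -> 630
  42 -> -42 -> -210 -> 210 -> -1890 -> 1890
  40 -> -40 -> -200 -> 200 -> -1800 -> 1800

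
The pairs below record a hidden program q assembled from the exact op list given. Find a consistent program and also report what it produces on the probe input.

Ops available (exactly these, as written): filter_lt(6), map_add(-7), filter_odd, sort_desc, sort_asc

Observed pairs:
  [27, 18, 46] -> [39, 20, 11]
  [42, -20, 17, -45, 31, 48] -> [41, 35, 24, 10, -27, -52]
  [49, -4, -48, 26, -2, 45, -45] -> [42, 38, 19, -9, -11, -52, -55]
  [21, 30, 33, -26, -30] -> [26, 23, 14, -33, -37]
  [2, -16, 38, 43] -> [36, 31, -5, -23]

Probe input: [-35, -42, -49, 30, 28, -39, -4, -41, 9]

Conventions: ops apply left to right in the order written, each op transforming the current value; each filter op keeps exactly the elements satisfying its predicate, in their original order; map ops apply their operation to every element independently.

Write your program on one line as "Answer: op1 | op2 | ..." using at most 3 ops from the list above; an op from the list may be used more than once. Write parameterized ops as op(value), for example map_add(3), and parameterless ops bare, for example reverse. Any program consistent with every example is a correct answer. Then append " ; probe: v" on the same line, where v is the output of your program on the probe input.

map_add(-7) | sort_asc | sort_desc ; probe: [23, 21, 2, -11, -42, -46, -48, -49, -56]

Check, running the answer program on each example:
  [27, 18, 46] -> [20, 11, 39] -> [11, 20, 39] -> [39, 20, 11]
  [42, -20, 17, -45, 31, 48] -> [35, -27, 10, -52, 24, 41] -> [-52, -27, 10, 24, 35, 41] -> [41, 35, 24, 10, -27, -52]
  [49, -4, -48, 26, -2, 45, -45] -> [42, -11, -55, 19, -9, 38, -52] -> [-55, -52, -11, -9, 19, 38, 42] -> [42, 38, 19, -9, -11, -52, -55]
  [21, 30, 33, -26, -30] -> [14, 23, 26, -33, -37] -> [-37, -33, 14, 23, 26] -> [26, 23, 14, -33, -37]
  [2, -16, 38, 43] -> [-5, -23, 31, 36] -> [-23, -5, 31, 36] -> [36, 31, -5, -23]
  probe: [-35, -42, -49, 30, 28, -39, -4, -41, 9] -> [-42, -49, -56, 23, 21, -46, -11, -48, 2] -> [-56, -49, -48, -46, -42, -11, 2, 21, 23] -> [23, 21, 2, -11, -42, -46, -48, -49, -56]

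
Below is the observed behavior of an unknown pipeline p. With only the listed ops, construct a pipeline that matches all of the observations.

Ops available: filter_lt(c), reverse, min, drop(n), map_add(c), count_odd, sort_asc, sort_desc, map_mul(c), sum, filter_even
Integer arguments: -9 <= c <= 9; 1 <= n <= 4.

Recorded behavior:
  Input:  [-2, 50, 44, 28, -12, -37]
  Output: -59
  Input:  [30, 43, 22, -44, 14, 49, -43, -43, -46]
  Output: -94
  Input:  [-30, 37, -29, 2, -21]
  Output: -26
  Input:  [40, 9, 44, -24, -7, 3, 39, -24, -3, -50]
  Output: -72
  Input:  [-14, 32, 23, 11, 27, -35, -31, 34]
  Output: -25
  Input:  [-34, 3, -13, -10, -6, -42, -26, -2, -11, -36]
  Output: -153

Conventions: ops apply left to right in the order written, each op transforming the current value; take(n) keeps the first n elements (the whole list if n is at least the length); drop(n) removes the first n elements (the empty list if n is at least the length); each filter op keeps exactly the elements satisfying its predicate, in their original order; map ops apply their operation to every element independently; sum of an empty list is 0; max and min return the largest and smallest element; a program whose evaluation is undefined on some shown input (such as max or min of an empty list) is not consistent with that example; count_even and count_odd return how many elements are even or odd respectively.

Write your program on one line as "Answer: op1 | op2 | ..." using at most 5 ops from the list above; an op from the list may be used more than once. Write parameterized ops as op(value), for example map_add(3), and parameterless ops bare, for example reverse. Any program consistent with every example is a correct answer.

drop(4) | sort_desc | map_add(-5) | sum

Check, running the answer program on each example:
  [-2, 50, 44, 28, -12, -37] -> [-12, -37] -> [-12, -37] -> [-17, -42] -> -59
  [30, 43, 22, -44, 14, 49, -43, -43, -46] -> [14, 49, -43, -43, -46] -> [49, 14, -43, -43, -46] -> [44, 9, -48, -48, -51] -> -94
  [-30, 37, -29, 2, -21] -> [-21] -> [-21] -> [-26] -> -26
  [40, 9, 44, -24, -7, 3, 39, -24, -3, -50] -> [-7, 3, 39, -24, -3, -50] -> [39, 3, -3, -7, -24, -50] -> [34, -2, -8, -12, -29, -55] -> -72
  [-14, 32, 23, 11, 27, -35, -31, 34] -> [27, -35, -31, 34] -> [34, 27, -31, -35] -> [29, 22, -36, -40] -> -25
  [-34, 3, -13, -10, -6, -42, -26, -2, -11, -36] -> [-6, -42, -26, -2, -11, -36] -> [-2, -6, -11, -26, -36, -42] -> [-7, -11, -16, -31, -41, -47] -> -153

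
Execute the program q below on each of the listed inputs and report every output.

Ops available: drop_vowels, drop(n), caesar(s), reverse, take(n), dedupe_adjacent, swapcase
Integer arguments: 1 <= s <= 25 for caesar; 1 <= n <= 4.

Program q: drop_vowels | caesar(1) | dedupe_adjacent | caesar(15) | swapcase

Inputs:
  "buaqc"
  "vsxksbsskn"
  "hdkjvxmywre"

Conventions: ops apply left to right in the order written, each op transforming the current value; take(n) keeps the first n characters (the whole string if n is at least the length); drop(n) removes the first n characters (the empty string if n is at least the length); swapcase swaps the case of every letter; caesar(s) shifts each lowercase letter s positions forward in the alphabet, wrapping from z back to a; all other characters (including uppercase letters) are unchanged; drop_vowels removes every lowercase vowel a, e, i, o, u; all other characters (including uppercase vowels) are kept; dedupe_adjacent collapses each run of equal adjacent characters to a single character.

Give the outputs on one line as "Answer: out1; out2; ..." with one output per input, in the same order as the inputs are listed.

"RGS"; "LINAIRIAD"; "XTAZLNCOMH"

Execution, op by op:
  "buaqc" -> "bqc" -> "crd" -> "crd" -> "rgs" -> "RGS"
  "vsxksbsskn" -> "vsxksbsskn" -> "wtyltcttlo" -> "wtyltctlo" -> "linairiad" -> "LINAIRIAD"
  "hdkjvxmywre" -> "hdkjvxmywr" -> "ielkwynzxs" -> "ielkwynzxs" -> "xtazlncomh" -> "XTAZLNCOMH"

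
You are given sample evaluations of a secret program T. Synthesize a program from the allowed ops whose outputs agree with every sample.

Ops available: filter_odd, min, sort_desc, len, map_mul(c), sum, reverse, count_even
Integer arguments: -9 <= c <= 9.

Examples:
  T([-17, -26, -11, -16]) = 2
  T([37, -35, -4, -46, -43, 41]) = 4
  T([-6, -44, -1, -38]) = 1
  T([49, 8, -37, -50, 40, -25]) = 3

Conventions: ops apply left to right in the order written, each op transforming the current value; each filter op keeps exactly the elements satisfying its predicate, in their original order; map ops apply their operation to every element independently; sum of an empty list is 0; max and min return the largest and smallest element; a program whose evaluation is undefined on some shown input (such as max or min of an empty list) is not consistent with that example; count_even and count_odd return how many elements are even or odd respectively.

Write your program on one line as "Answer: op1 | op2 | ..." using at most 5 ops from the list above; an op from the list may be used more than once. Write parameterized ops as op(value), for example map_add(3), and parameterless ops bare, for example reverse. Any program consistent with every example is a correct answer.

reverse | filter_odd | map_mul(4) | reverse | len

Check, running the answer program on each example:
  [-17, -26, -11, -16] -> [-16, -11, -26, -17] -> [-11, -17] -> [-44, -68] -> [-68, -44] -> 2
  [37, -35, -4, -46, -43, 41] -> [41, -43, -46, -4, -35, 37] -> [41, -43, -35, 37] -> [164, -172, -140, 148] -> [148, -140, -172, 164] -> 4
  [-6, -44, -1, -38] -> [-38, -1, -44, -6] -> [-1] -> [-4] -> [-4] -> 1
  [49, 8, -37, -50, 40, -25] -> [-25, 40, -50, -37, 8, 49] -> [-25, -37, 49] -> [-100, -148, 196] -> [196, -148, -100] -> 3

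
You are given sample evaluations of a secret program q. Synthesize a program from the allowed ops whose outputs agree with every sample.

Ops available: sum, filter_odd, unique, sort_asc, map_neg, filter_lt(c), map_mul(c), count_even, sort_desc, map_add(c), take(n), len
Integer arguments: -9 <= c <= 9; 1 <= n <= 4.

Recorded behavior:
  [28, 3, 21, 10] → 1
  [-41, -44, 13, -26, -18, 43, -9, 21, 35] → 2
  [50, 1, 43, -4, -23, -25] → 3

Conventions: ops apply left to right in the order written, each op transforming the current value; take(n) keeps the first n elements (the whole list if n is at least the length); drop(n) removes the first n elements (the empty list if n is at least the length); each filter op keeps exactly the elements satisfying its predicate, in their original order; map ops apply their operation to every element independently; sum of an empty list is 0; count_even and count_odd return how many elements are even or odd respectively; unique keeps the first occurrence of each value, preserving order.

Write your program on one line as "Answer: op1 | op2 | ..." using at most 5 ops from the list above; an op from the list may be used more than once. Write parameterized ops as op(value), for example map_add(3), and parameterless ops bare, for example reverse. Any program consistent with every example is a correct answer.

filter_lt(8) | map_neg | filter_odd | len

Check, running the answer program on each example:
  [28, 3, 21, 10] -> [3] -> [-3] -> [-3] -> 1
  [-41, -44, 13, -26, -18, 43, -9, 21, 35] -> [-41, -44, -26, -18, -9] -> [41, 44, 26, 18, 9] -> [41, 9] -> 2
  [50, 1, 43, -4, -23, -25] -> [1, -4, -23, -25] -> [-1, 4, 23, 25] -> [-1, 23, 25] -> 3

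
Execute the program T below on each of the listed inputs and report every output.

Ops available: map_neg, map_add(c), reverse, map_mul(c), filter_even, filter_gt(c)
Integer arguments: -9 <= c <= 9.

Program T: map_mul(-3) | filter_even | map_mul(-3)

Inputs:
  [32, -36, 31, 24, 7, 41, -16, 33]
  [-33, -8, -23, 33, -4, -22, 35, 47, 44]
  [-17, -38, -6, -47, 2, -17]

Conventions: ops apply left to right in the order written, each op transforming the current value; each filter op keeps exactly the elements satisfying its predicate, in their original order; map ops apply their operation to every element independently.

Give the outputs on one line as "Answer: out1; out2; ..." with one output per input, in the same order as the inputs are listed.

[288, -324, 216, -144]; [-72, -36, -198, 396]; [-342, -54, 18]

Execution, op by op:
  [32, -36, 31, 24, 7, 41, -16, 33] -> [-96, 108, -93, -72, -21, -123, 48, -99] -> [-96, 108, -72, 48] -> [288, -324, 216, -144]
  [-33, -8, -23, 33, -4, -22, 35, 47, 44] -> [99, 24, 69, -99, 12, 66, -105, -141, -132] -> [24, 12, 66, -132] -> [-72, -36, -198, 396]
  [-17, -38, -6, -47, 2, -17] -> [51, 114, 18, 141, -6, 51] -> [114, 18, -6] -> [-342, -54, 18]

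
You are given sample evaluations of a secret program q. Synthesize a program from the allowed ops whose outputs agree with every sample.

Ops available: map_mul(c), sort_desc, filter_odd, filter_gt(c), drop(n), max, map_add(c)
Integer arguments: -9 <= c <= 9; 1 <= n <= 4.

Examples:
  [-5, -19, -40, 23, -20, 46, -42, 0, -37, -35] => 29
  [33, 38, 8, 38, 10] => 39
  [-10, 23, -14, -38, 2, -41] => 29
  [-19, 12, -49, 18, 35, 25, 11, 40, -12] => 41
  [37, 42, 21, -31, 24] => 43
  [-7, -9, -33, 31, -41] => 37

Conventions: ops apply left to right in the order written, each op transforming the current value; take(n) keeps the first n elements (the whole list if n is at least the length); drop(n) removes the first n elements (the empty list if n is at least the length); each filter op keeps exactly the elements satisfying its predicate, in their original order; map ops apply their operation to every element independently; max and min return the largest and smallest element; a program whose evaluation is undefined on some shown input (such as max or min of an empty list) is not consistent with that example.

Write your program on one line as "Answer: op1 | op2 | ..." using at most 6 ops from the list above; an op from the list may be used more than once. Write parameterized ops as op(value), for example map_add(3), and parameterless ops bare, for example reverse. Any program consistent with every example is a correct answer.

map_add(6) | filter_gt(6) | sort_desc | filter_odd | max

Check, running the answer program on each example:
  [-5, -19, -40, 23, -20, 46, -42, 0, -37, -35] -> [1, -13, -34, 29, -14, 52, -36, 6, -31, -29] -> [29, 52] -> [52, 29] -> [29] -> 29
  [33, 38, 8, 38, 10] -> [39, 44, 14, 44, 16] -> [39, 44, 14, 44, 16] -> [44, 44, 39, 16, 14] -> [39] -> 39
  [-10, 23, -14, -38, 2, -41] -> [-4, 29, -8, -32, 8, -35] -> [29, 8] -> [29, 8] -> [29] -> 29
  [-19, 12, -49, 18, 35, 25, 11, 40, -12] -> [-13, 18, -43, 24, 41, 31, 17, 46, -6] -> [18, 24, 41, 31, 17, 46] -> [46, 41, 31, 24, 18, 17] -> [41, 31, 17] -> 41
  [37, 42, 21, -31, 24] -> [43, 48, 27, -25, 30] -> [43, 48, 27, 30] -> [48, 43, 30, 27] -> [43, 27] -> 43
  [-7, -9, -33, 31, -41] -> [-1, -3, -27, 37, -35] -> [37] -> [37] -> [37] -> 37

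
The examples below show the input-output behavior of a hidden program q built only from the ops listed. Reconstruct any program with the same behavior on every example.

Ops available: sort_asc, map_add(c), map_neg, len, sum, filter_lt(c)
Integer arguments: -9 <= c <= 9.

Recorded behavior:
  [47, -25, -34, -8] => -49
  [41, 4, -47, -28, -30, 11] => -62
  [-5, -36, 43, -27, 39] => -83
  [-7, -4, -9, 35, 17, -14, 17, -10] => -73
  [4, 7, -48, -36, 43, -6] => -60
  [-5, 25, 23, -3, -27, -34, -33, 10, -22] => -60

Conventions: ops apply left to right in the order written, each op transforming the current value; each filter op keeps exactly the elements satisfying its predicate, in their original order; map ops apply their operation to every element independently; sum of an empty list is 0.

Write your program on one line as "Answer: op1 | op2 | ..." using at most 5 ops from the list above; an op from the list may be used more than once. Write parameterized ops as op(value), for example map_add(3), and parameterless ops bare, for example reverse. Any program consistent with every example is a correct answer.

map_add(2) | map_neg | filter_lt(4) | sum

Check, running the answer program on each example:
  [47, -25, -34, -8] -> [49, -23, -32, -6] -> [-49, 23, 32, 6] -> [-49] -> -49
  [41, 4, -47, -28, -30, 11] -> [43, 6, -45, -26, -28, 13] -> [-43, -6, 45, 26, 28, -13] -> [-43, -6, -13] -> -62
  [-5, -36, 43, -27, 39] -> [-3, -34, 45, -25, 41] -> [3, 34, -45, 25, -41] -> [3, -45, -41] -> -83
  [-7, -4, -9, 35, 17, -14, 17, -10] -> [-5, -2, -7, 37, 19, -12, 19, -8] -> [5, 2, 7, -37, -19, 12, -19, 8] -> [2, -37, -19, -19] -> -73
  [4, 7, -48, -36, 43, -6] -> [6, 9, -46, -34, 45, -4] -> [-6, -9, 46, 34, -45, 4] -> [-6, -9, -45] -> -60
  [-5, 25, 23, -3, -27, -34, -33, 10, -22] -> [-3, 27, 25, -1, -25, -32, -31, 12, -20] -> [3, -27, -25, 1, 25, 32, 31, -12, 20] -> [3, -27, -25, 1, -12] -> -60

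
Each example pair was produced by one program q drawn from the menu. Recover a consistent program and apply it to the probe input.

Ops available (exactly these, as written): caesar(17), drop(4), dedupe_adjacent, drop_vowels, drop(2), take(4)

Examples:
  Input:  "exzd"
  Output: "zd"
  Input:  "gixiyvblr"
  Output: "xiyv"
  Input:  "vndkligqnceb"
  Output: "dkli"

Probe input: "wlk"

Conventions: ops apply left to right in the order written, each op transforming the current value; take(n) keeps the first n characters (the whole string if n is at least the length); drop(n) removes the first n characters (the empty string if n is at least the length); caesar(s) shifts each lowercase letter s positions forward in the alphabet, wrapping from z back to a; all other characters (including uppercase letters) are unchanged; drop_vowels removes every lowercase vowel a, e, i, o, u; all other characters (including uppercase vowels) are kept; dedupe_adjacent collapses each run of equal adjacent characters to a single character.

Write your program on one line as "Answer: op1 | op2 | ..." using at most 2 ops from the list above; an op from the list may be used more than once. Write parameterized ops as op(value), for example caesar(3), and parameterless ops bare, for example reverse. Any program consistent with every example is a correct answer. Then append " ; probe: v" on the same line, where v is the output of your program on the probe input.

drop(2) | take(4) ; probe: "k"

Check, running the answer program on each example:
  "exzd" -> "zd" -> "zd"
  "gixiyvblr" -> "xiyvblr" -> "xiyv"
  "vndkligqnceb" -> "dkligqnceb" -> "dkli"
  probe: "wlk" -> "k" -> "k"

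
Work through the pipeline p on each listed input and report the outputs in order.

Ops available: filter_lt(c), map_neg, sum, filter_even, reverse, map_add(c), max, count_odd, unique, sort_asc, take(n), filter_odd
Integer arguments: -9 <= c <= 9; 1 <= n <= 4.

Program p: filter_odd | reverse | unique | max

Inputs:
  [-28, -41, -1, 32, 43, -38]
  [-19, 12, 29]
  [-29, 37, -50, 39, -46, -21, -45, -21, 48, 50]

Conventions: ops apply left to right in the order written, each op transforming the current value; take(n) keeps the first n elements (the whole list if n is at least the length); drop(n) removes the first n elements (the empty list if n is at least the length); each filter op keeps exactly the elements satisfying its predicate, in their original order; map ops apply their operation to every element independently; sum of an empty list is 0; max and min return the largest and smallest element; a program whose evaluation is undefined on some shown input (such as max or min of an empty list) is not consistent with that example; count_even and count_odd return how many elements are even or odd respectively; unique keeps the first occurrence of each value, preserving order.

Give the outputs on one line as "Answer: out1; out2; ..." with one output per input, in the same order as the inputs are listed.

43; 29; 39

Execution, op by op:
  [-28, -41, -1, 32, 43, -38] -> [-41, -1, 43] -> [43, -1, -41] -> [43, -1, -41] -> 43
  [-19, 12, 29] -> [-19, 29] -> [29, -19] -> [29, -19] -> 29
  [-29, 37, -50, 39, -46, -21, -45, -21, 48, 50] -> [-29, 37, 39, -21, -45, -21] -> [-21, -45, -21, 39, 37, -29] -> [-21, -45, 39, 37, -29] -> 39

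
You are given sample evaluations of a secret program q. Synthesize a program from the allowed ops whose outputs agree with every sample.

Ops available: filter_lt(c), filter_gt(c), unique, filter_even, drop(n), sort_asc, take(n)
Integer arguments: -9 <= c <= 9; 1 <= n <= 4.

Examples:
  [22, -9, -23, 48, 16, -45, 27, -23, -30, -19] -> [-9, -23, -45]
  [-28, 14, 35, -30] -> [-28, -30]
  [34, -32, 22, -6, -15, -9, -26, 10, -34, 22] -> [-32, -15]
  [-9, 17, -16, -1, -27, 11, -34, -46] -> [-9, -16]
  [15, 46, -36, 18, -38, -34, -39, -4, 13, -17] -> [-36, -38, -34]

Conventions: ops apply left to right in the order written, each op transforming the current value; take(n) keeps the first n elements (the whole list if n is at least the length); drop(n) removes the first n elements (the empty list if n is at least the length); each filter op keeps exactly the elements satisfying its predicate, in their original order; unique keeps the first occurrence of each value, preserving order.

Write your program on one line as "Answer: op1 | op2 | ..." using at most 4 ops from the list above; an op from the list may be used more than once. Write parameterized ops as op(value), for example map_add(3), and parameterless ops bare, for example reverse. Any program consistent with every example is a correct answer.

filter_lt(5) | unique | take(3) | filter_lt(-6)

Check, running the answer program on each example:
  [22, -9, -23, 48, 16, -45, 27, -23, -30, -19] -> [-9, -23, -45, -23, -30, -19] -> [-9, -23, -45, -30, -19] -> [-9, -23, -45] -> [-9, -23, -45]
  [-28, 14, 35, -30] -> [-28, -30] -> [-28, -30] -> [-28, -30] -> [-28, -30]
  [34, -32, 22, -6, -15, -9, -26, 10, -34, 22] -> [-32, -6, -15, -9, -26, -34] -> [-32, -6, -15, -9, -26, -34] -> [-32, -6, -15] -> [-32, -15]
  [-9, 17, -16, -1, -27, 11, -34, -46] -> [-9, -16, -1, -27, -34, -46] -> [-9, -16, -1, -27, -34, -46] -> [-9, -16, -1] -> [-9, -16]
  [15, 46, -36, 18, -38, -34, -39, -4, 13, -17] -> [-36, -38, -34, -39, -4, -17] -> [-36, -38, -34, -39, -4, -17] -> [-36, -38, -34] -> [-36, -38, -34]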